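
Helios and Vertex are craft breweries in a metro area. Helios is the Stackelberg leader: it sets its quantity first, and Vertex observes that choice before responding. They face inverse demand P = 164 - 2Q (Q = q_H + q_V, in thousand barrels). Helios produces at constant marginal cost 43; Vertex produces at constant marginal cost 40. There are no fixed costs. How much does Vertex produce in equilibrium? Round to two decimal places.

The follower Vertex best-responds to any q_H: π_V = (164 - 2Q)q_V - 40q_V.
Setting the follower's marginal profit to zero, 124 - 2q_H - 4q_V = 0, i.e. q_V = (124 - 2q_H)/4.
Helios substitutes q_V(q_H) into its own profit: π_H = q_H(164 - 2q_H - (124 - 2q_H)/2) - 43q_H = (102 - q_H)q_H - 43q_H.
Maximising: ∂π_H/∂q_H = 59 - 2q_H = 0, giving q_H = 59/2.
Then q_V = (124 - 2·(59/2))/4 = 65/4.

16.25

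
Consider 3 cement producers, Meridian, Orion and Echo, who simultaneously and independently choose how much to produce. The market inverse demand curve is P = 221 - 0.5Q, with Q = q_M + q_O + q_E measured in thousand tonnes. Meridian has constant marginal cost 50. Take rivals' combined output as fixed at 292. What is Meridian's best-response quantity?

With rivals' combined output fixed at 292, Meridian's profit is π_M = (221 - (1/2)·292 - (1/2)q_M)q_M - (50q_M) = (75 - (1/2)q_M)q_M - (50q_M).
∂π_M/∂q_M = 25 - q_M = 0, so q_M = 25.

25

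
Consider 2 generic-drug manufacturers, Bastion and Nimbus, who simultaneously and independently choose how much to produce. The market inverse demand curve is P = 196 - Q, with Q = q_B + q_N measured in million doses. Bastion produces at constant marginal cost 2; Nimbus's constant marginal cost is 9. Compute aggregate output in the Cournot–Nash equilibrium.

127

Bastion's profit: π_B = (196 - Q)q_B - (2q_B). Setting ∂π_B/∂q_B = 0: 194 - 2q_B - (q_N) = 0.
Nimbus's profit: π_N = (196 - Q)q_N - (9q_N). Setting ∂π_N/∂q_N = 0: 187 - 2q_N - (q_B) = 0.
So q_B = (194 - q_N)/2 and q_N = (187 - q_B)/2.
Solving the pair: q_B = 67, q_N = 60.
Total output Q = 67 + 60 = 127.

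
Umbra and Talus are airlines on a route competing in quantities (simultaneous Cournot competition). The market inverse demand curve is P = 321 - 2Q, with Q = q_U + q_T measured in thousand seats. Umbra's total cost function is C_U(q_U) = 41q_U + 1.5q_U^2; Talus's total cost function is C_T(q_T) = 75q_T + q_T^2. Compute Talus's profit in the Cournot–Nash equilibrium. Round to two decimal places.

2805.22

Umbra's profit: π_U = (321 - 2Q)q_U - (41q_U + (3/2)q_U²). Setting ∂π_U/∂q_U = 0: 280 - 7q_U - 2(q_T) = 0.
Talus's profit: π_T = (321 - 2Q)q_T - (75q_T + q_T²). Setting ∂π_T/∂q_T = 0: 246 - 6q_T - 2(q_U) = 0.
So q_U = (280 - 2q_T)/7 and q_T = (246 - 2q_U)/6.
Substituting one into the other gives q_U = 594/19 and q_T = 581/19.
Price P = 321 - 2·(1175/19) = 197.3158.
Talus's profit: 197.3158·(581/19) - 75·(581/19) - (581/19)² = 2805.2161.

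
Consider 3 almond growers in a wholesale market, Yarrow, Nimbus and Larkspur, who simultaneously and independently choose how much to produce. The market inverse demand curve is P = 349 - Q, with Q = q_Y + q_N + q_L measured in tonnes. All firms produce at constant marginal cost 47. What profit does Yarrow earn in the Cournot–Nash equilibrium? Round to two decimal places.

A representative firm's profit is π_i = q_i(349 - Q) - 47q_i.
First-order condition (treating rivals' output as given): 302 - 2q_i - Σ_{j≠i} q_j = 0.
With identical firms every q_j equals q_i, so Σ_{j≠i} q_j = 2q_i and 302 = 4q_i, giving q_i = 151/2.
Price P = 349 - 453/2 = 245/2.
Yarrow's profit: (245/2 - 47)·(151/2) = 5700.2500.

5700.25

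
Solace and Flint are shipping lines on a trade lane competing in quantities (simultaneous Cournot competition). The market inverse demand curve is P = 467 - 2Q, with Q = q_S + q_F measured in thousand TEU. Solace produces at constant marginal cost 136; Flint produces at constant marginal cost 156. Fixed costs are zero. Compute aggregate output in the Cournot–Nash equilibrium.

107

Solace's profit: π_S = (467 - 2Q)q_S - (136q_S). Setting ∂π_S/∂q_S = 0: 331 - 4q_S - 2(q_F) = 0.
Flint's first-order condition: 311 - 4q_F - 2(q_S) = 0.
Best responses: q_S = (331 - 2q_F)/4, q_F = (311 - 2q_S)/4.
Solving the pair: q_S = 117/2, q_F = 97/2.
Total output Q = 117/2 + 97/2 = 107.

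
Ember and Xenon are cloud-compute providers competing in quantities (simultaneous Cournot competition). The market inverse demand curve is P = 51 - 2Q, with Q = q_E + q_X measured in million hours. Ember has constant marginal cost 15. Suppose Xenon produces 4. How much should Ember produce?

7

With the rival's output fixed at 4, Ember's profit is π_E = (51 - 2·4 - 2q_E)q_E - (15q_E) = (43 - 2q_E)q_E - (15q_E).
∂π_E/∂q_E = 28 - 4q_E = 0, so q_E = 7.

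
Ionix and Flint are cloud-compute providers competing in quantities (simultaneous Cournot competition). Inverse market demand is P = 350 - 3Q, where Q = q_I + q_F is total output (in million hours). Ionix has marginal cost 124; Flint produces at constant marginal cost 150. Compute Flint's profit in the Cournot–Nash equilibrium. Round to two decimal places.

1121.33

Ionix's profit: π_I = (350 - 3Q)q_I - (124q_I). Setting ∂π_I/∂q_I = 0: 226 - 6q_I - 3(q_F) = 0.
Flint's profit: π_F = (350 - 3Q)q_F - (150q_F). Setting ∂π_F/∂q_F = 0: 200 - 6q_F - 3(q_I) = 0.
Best responses: q_I = (226 - 3q_F)/6, q_F = (200 - 3q_I)/6.
Solving the pair: q_I = 28, q_F = 58/3.
Price P = 350 - 3·(142/3) = 208.
Flint's profit: (208 - 150)·(58/3) = 1121.3333.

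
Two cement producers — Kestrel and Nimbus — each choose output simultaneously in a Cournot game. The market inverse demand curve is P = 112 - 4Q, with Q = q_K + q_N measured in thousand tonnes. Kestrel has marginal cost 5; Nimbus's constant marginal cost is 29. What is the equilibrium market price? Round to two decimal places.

Kestrel's profit: π_K = (112 - 4Q)q_K - (5q_K). Setting ∂π_K/∂q_K = 0: 107 - 8q_K - 4(q_N) = 0.
Nimbus's profit: π_N = (112 - 4Q)q_N - (29q_N). Setting ∂π_N/∂q_N = 0: 83 - 8q_N - 4(q_K) = 0.
So q_K = (107 - 4q_N)/8 and q_N = (83 - 4q_K)/8.
Solving the pair: q_K = 131/12, q_N = 59/12.
Total output Q = 95/6, so price P = 112 - 4·(95/6) = 146/3.

48.67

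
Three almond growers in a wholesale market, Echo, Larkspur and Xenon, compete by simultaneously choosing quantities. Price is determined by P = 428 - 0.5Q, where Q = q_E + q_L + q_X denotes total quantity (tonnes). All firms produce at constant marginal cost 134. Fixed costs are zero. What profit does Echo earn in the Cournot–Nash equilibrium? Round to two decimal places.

A representative firm's profit is π_i = q_i(428 - 0.5Q) - 134q_i.
First-order condition (treating rivals' output as given): 294 - q_i - (1/2)·Σ_{j≠i} q_j = 0.
By symmetry each firm produces the same amount; substituting Σ_{j≠i} q_j = 2q_i yields q_i = 294/2 = 147.
Price P = 428 - (1/2)·441 = 415/2.
Echo's profit: (415/2 - 134)·147 = 10804.5000.

10804.50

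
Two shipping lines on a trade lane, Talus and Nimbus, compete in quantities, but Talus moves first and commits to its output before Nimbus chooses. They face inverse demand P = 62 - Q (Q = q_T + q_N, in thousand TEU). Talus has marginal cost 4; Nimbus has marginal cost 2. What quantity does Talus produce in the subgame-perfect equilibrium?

28

Solve by backward induction. Given q_T, the follower Nimbus maximises π_N = (62 - q_T - q_N)q_N - 2q_N.
∂π_N/∂q_N = 60 - q_T - 2q_N = 0 gives the reaction function q_N = (60 - q_T)/2.
The leader anticipates this reaction. Substituting into P = 62 - Q gives P = 32 - (1/2)q_T, so π_T = (32 - (1/2)q_T)q_T - 4q_T.
Maximising: ∂π_T/∂q_T = 28 - q_T = 0, giving q_T = 28.
Then q_N = (60 - 28)/2 = 16.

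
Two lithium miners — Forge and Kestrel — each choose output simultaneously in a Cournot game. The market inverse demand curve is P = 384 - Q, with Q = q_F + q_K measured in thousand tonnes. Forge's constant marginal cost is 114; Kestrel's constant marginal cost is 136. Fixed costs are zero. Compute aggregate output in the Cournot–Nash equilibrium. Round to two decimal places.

172.67

Forge's profit: π_F = (384 - Q)q_F - (114q_F). Setting ∂π_F/∂q_F = 0: 270 - 2q_F - (q_K) = 0.
Kestrel's profit: π_K = (384 - Q)q_K - (136q_K). Setting ∂π_K/∂q_K = 0: 248 - 2q_K - (q_F) = 0.
Rearranging gives the reaction functions q_F = (270 - q_K)/2 and q_K = (248 - q_F)/2.
Solving the pair: q_F = 292/3, q_K = 226/3.
Total output Q = 292/3 + 226/3 = 518/3.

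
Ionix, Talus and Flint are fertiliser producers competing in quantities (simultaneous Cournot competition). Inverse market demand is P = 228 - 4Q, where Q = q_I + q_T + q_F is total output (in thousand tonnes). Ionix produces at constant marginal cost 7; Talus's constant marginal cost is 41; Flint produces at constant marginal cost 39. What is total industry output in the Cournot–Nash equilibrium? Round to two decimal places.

37.31

Ionix's profit: π_I = (228 - 4Q)q_I - (7q_I). Setting ∂π_I/∂q_I = 0: 221 - 8q_I - 4(q_T + q_F) = 0.
Talus's first-order condition: 187 - 8q_T - 4(q_I + q_F) = 0.
Flint's first-order condition: 189 - 8q_F - 4(q_I + q_T) = 0.
Adding the 3 conditions: 597 − 8Q − 8Q = 0, i.e. Q = 597/16.
Back-substituting: q_I = (221 − 597/4)/4 = 287/16, q_T = (187 − 597/4)/4 = 151/16, q_F = (189 − 597/4)/4 = 159/16.
Total output Q = 287/16 + 151/16 + 159/16 = 597/16.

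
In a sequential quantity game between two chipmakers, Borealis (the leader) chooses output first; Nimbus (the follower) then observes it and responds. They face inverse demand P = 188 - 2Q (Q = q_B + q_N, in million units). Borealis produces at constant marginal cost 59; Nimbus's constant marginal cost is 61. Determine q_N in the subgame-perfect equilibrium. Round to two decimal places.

Solve by backward induction. Given q_B, the follower Nimbus maximises π_N = (188 - 2q_B - 2q_N)q_N - 61q_N.
Setting the follower's marginal profit to zero, 127 - 2q_B - 4q_N = 0, i.e. q_N = (127 - 2q_B)/4.
Borealis substitutes q_N(q_B) into its own profit: π_B = q_B(188 - 2q_B - (127 - 2q_B)/2) - 59q_B = (249/2 - q_B)q_B - 59q_B.
The leader's first-order condition 131/2 - 2q_B = 0 yields q_B = 131/4.
Then q_N = (127 - 2·(131/4))/4 = 123/8.

15.38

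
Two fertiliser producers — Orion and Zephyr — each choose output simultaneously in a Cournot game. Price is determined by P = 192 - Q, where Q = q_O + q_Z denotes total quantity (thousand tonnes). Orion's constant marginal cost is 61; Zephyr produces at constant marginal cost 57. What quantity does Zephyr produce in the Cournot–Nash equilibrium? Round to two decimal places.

Orion's profit: π_O = (192 - Q)q_O - (61q_O). Setting ∂π_O/∂q_O = 0: 131 - 2q_O - (q_Z) = 0.
Zephyr's profit: π_Z = (192 - Q)q_Z - (57q_Z). Setting ∂π_Z/∂q_Z = 0: 135 - 2q_Z - (q_O) = 0.
Rearranging gives the reaction functions q_O = (131 - q_Z)/2 and q_Z = (135 - q_O)/2.
Solving the pair: q_O = 127/3, q_Z = 139/3.

46.33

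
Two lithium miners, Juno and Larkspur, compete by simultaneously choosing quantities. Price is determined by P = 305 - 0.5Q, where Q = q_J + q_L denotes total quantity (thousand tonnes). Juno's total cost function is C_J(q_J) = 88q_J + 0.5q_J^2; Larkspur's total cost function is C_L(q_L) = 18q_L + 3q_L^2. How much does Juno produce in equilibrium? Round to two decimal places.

100.04

Juno's profit: π_J = (305 - 0.5Q)q_J - (88q_J + (1/2)q_J²). Setting ∂π_J/∂q_J = 0: 217 - 2q_J - (1/2)(q_L) = 0.
Larkspur's first-order condition: 287 - 7q_L - (1/2)(q_J) = 0.
So q_J = (217 - (1/2)q_L)/2 and q_L = (287 - (1/2)q_J)/7.
Solving the pair: q_J = 100.0364, q_L = 1862/55.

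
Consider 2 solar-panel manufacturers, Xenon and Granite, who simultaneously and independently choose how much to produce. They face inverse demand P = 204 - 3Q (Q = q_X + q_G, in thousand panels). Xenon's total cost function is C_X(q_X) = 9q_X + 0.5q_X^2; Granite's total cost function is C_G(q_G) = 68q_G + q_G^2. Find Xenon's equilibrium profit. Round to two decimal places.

Xenon's profit: π_X = (204 - 3Q)q_X - (9q_X + (1/2)q_X²). Setting ∂π_X/∂q_X = 0: 195 - 7q_X - 3(q_G) = 0.
Granite's profit: π_G = (204 - 3Q)q_G - (68q_G + q_G²). Setting ∂π_G/∂q_G = 0: 136 - 8q_G - 3(q_X) = 0.
Best responses: q_X = (195 - 3q_G)/7, q_G = (136 - 3q_X)/8.
Substituting one into the other gives q_X = 1152/47 and q_G = 367/47.
Price P = 204 - 3·(1519/47) = 107.0426.
Xenon's profit: 107.0426·(1152/47) - 9·(1152/47) - (1/2)(1152/47)² = 2102.6999.

2102.70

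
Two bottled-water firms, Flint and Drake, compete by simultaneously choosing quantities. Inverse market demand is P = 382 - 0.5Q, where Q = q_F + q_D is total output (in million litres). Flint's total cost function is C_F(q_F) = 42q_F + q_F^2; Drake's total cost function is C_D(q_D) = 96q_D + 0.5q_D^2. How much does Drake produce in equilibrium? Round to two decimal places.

Flint's profit: π_F = (382 - 0.5Q)q_F - (42q_F + q_F²). Setting ∂π_F/∂q_F = 0: 340 - 3q_F - (1/2)(q_D) = 0.
Drake's profit: π_D = (382 - 0.5Q)q_D - (96q_D + (1/2)q_D²). Setting ∂π_D/∂q_D = 0: 286 - 2q_D - (1/2)(q_F) = 0.
Best responses: q_F = (340 - (1/2)q_D)/3, q_D = (286 - (1/2)q_F)/2.
Solving the pair: q_F = 93.3913, q_D = 119.6522.

119.65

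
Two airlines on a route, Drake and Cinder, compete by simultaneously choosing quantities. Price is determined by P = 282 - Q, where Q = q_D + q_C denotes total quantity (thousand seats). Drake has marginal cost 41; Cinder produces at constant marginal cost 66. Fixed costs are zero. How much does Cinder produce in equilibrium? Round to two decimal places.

Drake's profit: π_D = (282 - Q)q_D - (41q_D). Setting ∂π_D/∂q_D = 0: 241 - 2q_D - (q_C) = 0.
Cinder's first-order condition: 216 - 2q_C - (q_D) = 0.
Best responses: q_D = (241 - q_C)/2, q_C = (216 - q_D)/2.
Substituting one into the other gives q_D = 266/3 and q_C = 191/3.

63.67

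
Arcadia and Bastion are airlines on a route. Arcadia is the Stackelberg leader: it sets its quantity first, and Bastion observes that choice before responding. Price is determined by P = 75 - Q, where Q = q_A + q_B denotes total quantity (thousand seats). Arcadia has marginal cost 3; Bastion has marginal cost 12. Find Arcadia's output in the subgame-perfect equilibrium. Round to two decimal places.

Solve by backward induction. Given q_A, the follower Bastion maximises π_B = (75 - q_A - q_B)q_B - 12q_B.
∂π_B/∂q_B = 63 - q_A - 2q_B = 0 gives the reaction function q_B = (63 - q_A)/2.
The leader anticipates this reaction. Substituting into P = 75 - Q gives P = 87/2 - (1/2)q_A, so π_A = (87/2 - (1/2)q_A)q_A - 3q_A.
Leader FOC: 81/2 - q_A = 0, so q_A = 81/2.
Then q_B = (63 - 81/2)/2 = 45/4.

40.50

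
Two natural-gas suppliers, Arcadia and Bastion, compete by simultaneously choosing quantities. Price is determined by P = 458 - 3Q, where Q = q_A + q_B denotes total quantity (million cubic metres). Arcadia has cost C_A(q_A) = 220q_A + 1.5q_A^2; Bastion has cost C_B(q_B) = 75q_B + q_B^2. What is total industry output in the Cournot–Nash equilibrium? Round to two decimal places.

55.37

Arcadia's profit: π_A = (458 - 3Q)q_A - (220q_A + (3/2)q_A²). Setting ∂π_A/∂q_A = 0: 238 - 9q_A - 3(q_B) = 0.
Bastion's profit: π_B = (458 - 3Q)q_B - (75q_B + q_B²). Setting ∂π_B/∂q_B = 0: 383 - 8q_B - 3(q_A) = 0.
Best responses: q_A = (238 - 3q_B)/9, q_B = (383 - 3q_A)/8.
Solving the pair: q_A = 755/63, q_B = 911/21.
Total output Q = 755/63 + 911/21 = 55.3651.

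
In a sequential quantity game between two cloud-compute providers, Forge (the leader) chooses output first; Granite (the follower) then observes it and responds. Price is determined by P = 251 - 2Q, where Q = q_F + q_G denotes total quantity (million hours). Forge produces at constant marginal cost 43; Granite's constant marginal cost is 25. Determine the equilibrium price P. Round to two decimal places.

Solve by backward induction. Given q_F, the follower Granite maximises π_G = (251 - 2q_F - 2q_G)q_G - 25q_G.
∂π_G/∂q_G = 226 - 2q_F - 4q_G = 0 gives the reaction function q_G = (226 - 2q_F)/4.
The leader anticipates this reaction. Substituting into P = 251 - 2Q gives P = 138 - q_F, so π_F = (138 - q_F)q_F - 43q_F.
The leader's first-order condition 95 - 2q_F = 0 yields q_F = 95/2.
Then q_G = (226 - 2·(95/2))/4 = 131/4.
Total output Q = 321/4, so price P = 251 - 2·(321/4) = 181/2.

90.50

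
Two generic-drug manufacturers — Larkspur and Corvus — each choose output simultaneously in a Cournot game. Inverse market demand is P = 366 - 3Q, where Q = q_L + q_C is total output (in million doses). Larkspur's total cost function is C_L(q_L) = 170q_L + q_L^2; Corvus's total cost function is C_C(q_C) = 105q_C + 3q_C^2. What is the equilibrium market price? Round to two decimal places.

Larkspur's profit: π_L = (366 - 3Q)q_L - (170q_L + q_L²). Setting ∂π_L/∂q_L = 0: 196 - 8q_L - 3(q_C) = 0.
Corvus's first-order condition: 261 - 12q_C - 3(q_L) = 0.
So q_L = (196 - 3q_C)/8 and q_C = (261 - 3q_L)/12.
Solving the pair: q_L = 523/29, q_C = 500/29.
Total output Q = 1023/29, so price P = 366 - 3·(1023/29) = 260.1724.

260.17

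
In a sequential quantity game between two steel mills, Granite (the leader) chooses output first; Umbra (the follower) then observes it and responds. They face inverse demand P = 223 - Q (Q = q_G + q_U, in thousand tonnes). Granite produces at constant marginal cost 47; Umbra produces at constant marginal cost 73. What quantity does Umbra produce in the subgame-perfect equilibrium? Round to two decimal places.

The follower Umbra best-responds to any q_G: π_U = (223 - Q)q_U - 73q_U.
∂π_U/∂q_U = 150 - q_G - 2q_U = 0 gives the reaction function q_U = (150 - q_G)/2.
The leader anticipates this reaction. Substituting into P = 223 - Q gives P = 148 - (1/2)q_G, so π_G = (148 - (1/2)q_G)q_G - 47q_G.
Maximising: ∂π_G/∂q_G = 101 - q_G = 0, giving q_G = 101.
Then q_U = (150 - 101)/2 = 49/2.

24.50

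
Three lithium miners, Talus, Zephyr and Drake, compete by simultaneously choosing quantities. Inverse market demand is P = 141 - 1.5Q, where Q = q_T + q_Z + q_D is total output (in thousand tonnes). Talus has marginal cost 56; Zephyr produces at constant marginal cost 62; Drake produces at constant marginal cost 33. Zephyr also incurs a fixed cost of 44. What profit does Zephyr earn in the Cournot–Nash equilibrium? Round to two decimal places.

36.67

Talus's profit: π_T = (141 - 1.5Q)q_T - (56q_T). Setting ∂π_T/∂q_T = 0: 85 - 3q_T - (3/2)(q_Z + q_D) = 0.
Zephyr's profit: π_Z = (141 - 1.5Q)q_Z - (62q_Z). Setting ∂π_Z/∂q_Z = 0: 79 - 3q_Z - (3/2)(q_T + q_D) = 0.
Drake's first-order condition: 108 - 3q_D - (3/2)(q_T + q_Z) = 0.
Summing all 3 equations gives 272 − 6Q = 0, hence Q = 136/3.
Back-substituting: q_T = (85 − 68)/(3/2) = 34/3, q_Z = (79 − 68)/(3/2) = 22/3, q_D = (108 − 68)/(3/2) = 80/3.
Price P = 141 - (3/2)·(136/3) = 73.
Zephyr's profit: (73 - 62)·(22/3) - 44 = 110/3.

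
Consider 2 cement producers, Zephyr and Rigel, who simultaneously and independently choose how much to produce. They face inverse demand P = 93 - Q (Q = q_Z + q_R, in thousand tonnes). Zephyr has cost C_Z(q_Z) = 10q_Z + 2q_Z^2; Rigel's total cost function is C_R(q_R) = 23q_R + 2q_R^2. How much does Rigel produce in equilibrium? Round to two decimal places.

9.63

Zephyr's profit: π_Z = (93 - Q)q_Z - (10q_Z + 2q_Z²). Setting ∂π_Z/∂q_Z = 0: 83 - 6q_Z - (q_R) = 0.
Rigel's first-order condition: 70 - 6q_R - (q_Z) = 0.
Best responses: q_Z = (83 - q_R)/6, q_R = (70 - q_Z)/6.
Solving the pair: q_Z = 428/35, q_R = 337/35.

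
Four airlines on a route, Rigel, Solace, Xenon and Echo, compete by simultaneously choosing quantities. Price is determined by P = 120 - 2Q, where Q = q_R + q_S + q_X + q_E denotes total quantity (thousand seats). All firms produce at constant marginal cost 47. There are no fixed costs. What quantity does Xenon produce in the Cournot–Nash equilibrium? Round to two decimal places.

Each firm earns π_i = (120 - 2Q)q_i - 47q_i.
First-order condition (treating rivals' output as given): 73 - 4q_i - 2·Σ_{j≠i} q_j = 0.
With identical firms every q_j equals q_i, so Σ_{j≠i} q_j = 3q_i and 73 = 10q_i, giving q_i = 73/10.

7.30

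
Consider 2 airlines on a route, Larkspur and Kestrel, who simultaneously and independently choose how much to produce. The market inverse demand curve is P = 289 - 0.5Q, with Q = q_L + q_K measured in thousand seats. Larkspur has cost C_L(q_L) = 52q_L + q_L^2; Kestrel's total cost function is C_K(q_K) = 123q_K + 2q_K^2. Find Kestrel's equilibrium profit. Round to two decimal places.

1654.93

Larkspur's profit: π_L = (289 - 0.5Q)q_L - (52q_L + q_L²). Setting ∂π_L/∂q_L = 0: 237 - 3q_L - (1/2)(q_K) = 0.
Kestrel's profit: π_K = (289 - 0.5Q)q_K - (123q_K + 2q_K²). Setting ∂π_K/∂q_K = 0: 166 - 5q_K - (1/2)(q_L) = 0.
Best responses: q_L = (237 - (1/2)q_K)/3, q_K = (166 - (1/2)q_L)/5.
Substituting one into the other gives q_L = 74.7119 and q_K = 1518/59.
Price P = 289 - (1/2)·100.4407 = 238.7797.
Kestrel's profit: 238.7797·(1518/59) - 123·(1518/59) - 2(1518/59)² = 1654.9296.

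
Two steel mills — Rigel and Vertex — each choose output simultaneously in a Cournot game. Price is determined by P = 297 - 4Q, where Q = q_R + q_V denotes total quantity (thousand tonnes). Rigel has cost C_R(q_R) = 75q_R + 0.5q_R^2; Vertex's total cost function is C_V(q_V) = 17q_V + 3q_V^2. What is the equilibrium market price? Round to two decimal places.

165.36

Rigel's profit: π_R = (297 - 4Q)q_R - (75q_R + (1/2)q_R²). Setting ∂π_R/∂q_R = 0: 222 - 9q_R - 4(q_V) = 0.
Vertex's profit: π_V = (297 - 4Q)q_V - (17q_V + 3q_V²). Setting ∂π_V/∂q_V = 0: 280 - 14q_V - 4(q_R) = 0.
Rearranging gives the reaction functions q_R = (222 - 4q_V)/9 and q_V = (280 - 4q_R)/14.
Solving the pair: q_R = 994/55, q_V = 816/55.
Total output Q = 362/11, so price P = 297 - 4·(362/11) = 1819/11.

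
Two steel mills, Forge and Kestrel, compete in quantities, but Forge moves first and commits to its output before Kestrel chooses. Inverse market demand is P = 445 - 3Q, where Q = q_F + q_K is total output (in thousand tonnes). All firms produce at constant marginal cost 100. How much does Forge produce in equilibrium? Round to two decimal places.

57.50

Solve by backward induction. Given q_F, the follower Kestrel maximises π_K = (445 - 3q_F - 3q_K)q_K - 100q_K.
∂π_K/∂q_K = 345 - 3q_F - 6q_K = 0 gives the reaction function q_K = (345 - 3q_F)/6.
Forge substitutes q_K(q_F) into its own profit: π_F = q_F(445 - 3q_F - (345 - 3q_F)/2) - 100q_F = (545/2 - (3/2)q_F)q_F - 100q_F.
Maximising: ∂π_F/∂q_F = 345/2 - 3q_F = 0, giving q_F = 115/2.
Then q_K = (345 - 3·(115/2))/6 = 115/4.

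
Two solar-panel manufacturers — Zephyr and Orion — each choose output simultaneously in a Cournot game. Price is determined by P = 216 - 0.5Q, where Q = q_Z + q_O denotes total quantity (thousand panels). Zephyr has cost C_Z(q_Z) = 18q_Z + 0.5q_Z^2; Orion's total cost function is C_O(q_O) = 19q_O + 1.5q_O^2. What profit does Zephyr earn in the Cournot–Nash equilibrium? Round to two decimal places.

Zephyr's profit: π_Z = (216 - 0.5Q)q_Z - (18q_Z + (1/2)q_Z²). Setting ∂π_Z/∂q_Z = 0: 198 - 2q_Z - (1/2)(q_O) = 0.
Orion's profit: π_O = (216 - 0.5Q)q_O - (19q_O + (3/2)q_O²). Setting ∂π_O/∂q_O = 0: 197 - 4q_O - (1/2)(q_Z) = 0.
Best responses: q_Z = (198 - (1/2)q_O)/2, q_O = (197 - (1/2)q_Z)/4.
Substituting one into the other gives q_Z = 89.4839 and q_O = 1180/31.
Price P = 216 - (1/2)·127.5484 = 152.2258.
Zephyr's profit: 152.2258·89.4839 - 18·89.4839 - (1/2)·89.4839² = 8007.3632.

8007.36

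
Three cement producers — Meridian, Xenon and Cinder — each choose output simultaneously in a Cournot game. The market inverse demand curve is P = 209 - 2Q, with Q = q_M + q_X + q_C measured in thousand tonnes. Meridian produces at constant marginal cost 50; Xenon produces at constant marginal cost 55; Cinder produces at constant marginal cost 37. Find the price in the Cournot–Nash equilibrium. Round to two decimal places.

87.75

Meridian's profit: π_M = (209 - 2Q)q_M - (50q_M). Setting ∂π_M/∂q_M = 0: 159 - 4q_M - 2(q_X + q_C) = 0.
Xenon's profit: π_X = (209 - 2Q)q_X - (55q_X). Setting ∂π_X/∂q_X = 0: 154 - 4q_X - 2(q_M + q_C) = 0.
Cinder's first-order condition: 172 - 4q_C - 2(q_M + q_X) = 0.
Adding the 3 first-order conditions: 485 − 8Q = 0, so Q = 485/8.
Back-substituting: q_M = (159 − 485/4)/2 = 151/8, q_X = (154 − 485/4)/2 = 131/8, q_C = (172 − 485/4)/2 = 203/8.
Total output Q = 485/8, so price P = 209 - 2·(485/8) = 351/4.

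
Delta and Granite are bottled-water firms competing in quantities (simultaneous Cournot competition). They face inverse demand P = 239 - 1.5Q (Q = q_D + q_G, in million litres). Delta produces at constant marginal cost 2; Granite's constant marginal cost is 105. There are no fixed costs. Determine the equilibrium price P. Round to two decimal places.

115.33

Delta's profit: π_D = (239 - 1.5Q)q_D - (2q_D). Setting ∂π_D/∂q_D = 0: 237 - 3q_D - (3/2)(q_G) = 0.
Granite's profit: π_G = (239 - 1.5Q)q_G - (105q_G). Setting ∂π_G/∂q_G = 0: 134 - 3q_G - (3/2)(q_D) = 0.
So q_D = (237 - (3/2)q_G)/3 and q_G = (134 - (3/2)q_D)/3.
Substituting one into the other gives q_D = 680/9 and q_G = 62/9.
Total output Q = 742/9, so price P = 239 - (3/2)·(742/9) = 346/3.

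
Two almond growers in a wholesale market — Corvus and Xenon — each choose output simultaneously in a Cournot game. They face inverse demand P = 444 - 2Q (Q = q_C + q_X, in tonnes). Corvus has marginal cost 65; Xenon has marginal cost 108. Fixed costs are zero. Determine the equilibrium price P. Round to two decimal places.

205.67

Corvus's profit: π_C = (444 - 2Q)q_C - (65q_C). Setting ∂π_C/∂q_C = 0: 379 - 4q_C - 2(q_X) = 0.
Xenon's first-order condition: 336 - 4q_X - 2(q_C) = 0.
Rearranging gives the reaction functions q_C = (379 - 2q_X)/4 and q_X = (336 - 2q_C)/4.
Solving the pair: q_C = 211/3, q_X = 293/6.
Total output Q = 715/6, so price P = 444 - 2·(715/6) = 617/3.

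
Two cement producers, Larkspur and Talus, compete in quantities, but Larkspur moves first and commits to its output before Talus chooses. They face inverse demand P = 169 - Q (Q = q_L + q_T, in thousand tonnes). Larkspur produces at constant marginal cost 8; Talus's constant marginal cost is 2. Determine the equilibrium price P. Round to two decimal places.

46.75

Solve by backward induction. Given q_L, the follower Talus maximises π_T = (169 - q_L - q_T)q_T - 2q_T.
Follower FOC: 167 - q_L - 2q_T = 0, so q_T(q_L) = (167 - q_L)/2.
Larkspur substitutes q_T(q_L) into its own profit: π_L = q_L(169 - q_L - (167 - q_L)/2) - 8q_L = (171/2 - (1/2)q_L)q_L - 8q_L.
The leader's first-order condition 155/2 - q_L = 0 yields q_L = 155/2.
Then q_T = (167 - 155/2)/2 = 179/4.
Total output Q = 489/4, so price P = 169 - 489/4 = 187/4.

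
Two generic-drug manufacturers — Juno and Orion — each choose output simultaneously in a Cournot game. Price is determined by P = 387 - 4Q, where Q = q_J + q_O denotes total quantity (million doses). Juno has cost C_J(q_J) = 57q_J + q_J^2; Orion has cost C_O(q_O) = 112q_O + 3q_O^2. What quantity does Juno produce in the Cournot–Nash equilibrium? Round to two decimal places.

Juno's profit: π_J = (387 - 4Q)q_J - (57q_J + q_J²). Setting ∂π_J/∂q_J = 0: 330 - 10q_J - 4(q_O) = 0.
Orion's profit: π_O = (387 - 4Q)q_O - (112q_O + 3q_O²). Setting ∂π_O/∂q_O = 0: 275 - 14q_O - 4(q_J) = 0.
Rearranging gives the reaction functions q_J = (330 - 4q_O)/10 and q_O = (275 - 4q_J)/14.
Solving the pair: q_J = 880/31, q_O = 715/62.

28.39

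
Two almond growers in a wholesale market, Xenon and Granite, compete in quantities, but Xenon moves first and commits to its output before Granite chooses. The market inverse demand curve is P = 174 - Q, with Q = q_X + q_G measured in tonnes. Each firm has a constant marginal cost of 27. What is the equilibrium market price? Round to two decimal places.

63.75

The follower Granite best-responds to any q_X: π_G = (174 - Q)q_G - 27q_G.
Follower FOC: 147 - q_X - 2q_G = 0, so q_G(q_X) = (147 - q_X)/2.
The leader anticipates this reaction. Substituting into P = 174 - Q gives P = 201/2 - (1/2)q_X, so π_X = (201/2 - (1/2)q_X)q_X - 27q_X.
The leader's first-order condition 147/2 - q_X = 0 yields q_X = 147/2.
Then q_G = (147 - 147/2)/2 = 147/4.
Total output Q = 441/4, so price P = 174 - 441/4 = 255/4.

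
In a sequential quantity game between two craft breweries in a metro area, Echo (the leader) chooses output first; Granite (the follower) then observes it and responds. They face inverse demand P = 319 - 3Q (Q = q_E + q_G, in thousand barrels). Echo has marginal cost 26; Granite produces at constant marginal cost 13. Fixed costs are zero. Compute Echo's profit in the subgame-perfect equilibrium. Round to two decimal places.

3266.67

Solve by backward induction. Given q_E, the follower Granite maximises π_G = (319 - 3q_E - 3q_G)q_G - 13q_G.
∂π_G/∂q_G = 306 - 3q_E - 6q_G = 0 gives the reaction function q_G = (306 - 3q_E)/6.
The leader anticipates this reaction. Substituting into P = 319 - 3Q gives P = 166 - (3/2)q_E, so π_E = (166 - (3/2)q_E)q_E - 26q_E.
Leader FOC: 140 - 3q_E = 0, so q_E = 140/3.
Then q_G = (306 - 3·(140/3))/6 = 83/3.
Price P = 319 - 3·(223/3) = 96.
Echo's profit: (96 - 26)·(140/3) = 3266.6667.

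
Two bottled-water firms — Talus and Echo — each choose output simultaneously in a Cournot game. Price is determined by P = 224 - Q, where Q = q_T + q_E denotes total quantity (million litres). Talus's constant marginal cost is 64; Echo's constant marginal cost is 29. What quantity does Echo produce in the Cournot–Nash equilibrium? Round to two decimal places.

Talus's profit: π_T = (224 - Q)q_T - (64q_T). Setting ∂π_T/∂q_T = 0: 160 - 2q_T - (q_E) = 0.
Echo's first-order condition: 195 - 2q_E - (q_T) = 0.
Rearranging gives the reaction functions q_T = (160 - q_E)/2 and q_E = (195 - q_T)/2.
Solving the pair: q_T = 125/3, q_E = 230/3.

76.67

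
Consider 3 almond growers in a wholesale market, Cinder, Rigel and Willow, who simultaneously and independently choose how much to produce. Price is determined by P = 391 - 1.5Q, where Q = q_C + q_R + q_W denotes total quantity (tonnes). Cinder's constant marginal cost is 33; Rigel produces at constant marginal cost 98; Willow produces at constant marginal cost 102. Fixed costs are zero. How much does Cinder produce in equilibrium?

82

Cinder's profit: π_C = (391 - 1.5Q)q_C - (33q_C). Setting ∂π_C/∂q_C = 0: 358 - 3q_C - (3/2)(q_R + q_W) = 0.
Rigel's first-order condition: 293 - 3q_R - (3/2)(q_C + q_W) = 0.
Willow's first-order condition: 289 - 3q_W - (3/2)(q_C + q_R) = 0.
Summing all 3 equations gives 940 − 6Q = 0, hence Q = 470/3.
Back-substituting: q_C = (358 − 235)/(3/2) = 82, q_R = (293 − 235)/(3/2) = 116/3, q_W = (289 − 235)/(3/2) = 36.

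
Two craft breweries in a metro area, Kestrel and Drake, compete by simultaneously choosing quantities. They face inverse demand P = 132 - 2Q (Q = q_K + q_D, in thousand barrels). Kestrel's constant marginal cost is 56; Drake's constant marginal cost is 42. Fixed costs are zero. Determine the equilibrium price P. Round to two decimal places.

Kestrel's profit: π_K = (132 - 2Q)q_K - (56q_K). Setting ∂π_K/∂q_K = 0: 76 - 4q_K - 2(q_D) = 0.
Drake's profit: π_D = (132 - 2Q)q_D - (42q_D). Setting ∂π_D/∂q_D = 0: 90 - 4q_D - 2(q_K) = 0.
So q_K = (76 - 2q_D)/4 and q_D = (90 - 2q_K)/4.
Substituting one into the other gives q_K = 31/3 and q_D = 52/3.
Total output Q = 83/3, so price P = 132 - 2·(83/3) = 230/3.

76.67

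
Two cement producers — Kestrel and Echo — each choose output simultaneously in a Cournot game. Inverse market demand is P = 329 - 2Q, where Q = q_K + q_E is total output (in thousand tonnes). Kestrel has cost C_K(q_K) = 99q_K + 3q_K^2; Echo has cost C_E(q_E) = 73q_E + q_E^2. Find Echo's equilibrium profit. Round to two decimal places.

4218.75

Kestrel's profit: π_K = (329 - 2Q)q_K - (99q_K + 3q_K²). Setting ∂π_K/∂q_K = 0: 230 - 10q_K - 2(q_E) = 0.
Echo's first-order condition: 256 - 6q_E - 2(q_K) = 0.
Rearranging gives the reaction functions q_K = (230 - 2q_E)/10 and q_E = (256 - 2q_K)/6.
Solving the pair: q_K = 31/2, q_E = 75/2.
Price P = 329 - 2·53 = 223.
Echo's profit: 223·(75/2) - 73·(75/2) - (75/2)² = 4218.7500.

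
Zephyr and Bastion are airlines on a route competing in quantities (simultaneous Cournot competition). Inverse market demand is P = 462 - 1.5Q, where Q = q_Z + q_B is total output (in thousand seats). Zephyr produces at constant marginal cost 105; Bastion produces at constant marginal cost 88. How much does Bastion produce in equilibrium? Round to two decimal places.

86.89

Zephyr's profit: π_Z = (462 - 1.5Q)q_Z - (105q_Z). Setting ∂π_Z/∂q_Z = 0: 357 - 3q_Z - (3/2)(q_B) = 0.
Bastion's profit: π_B = (462 - 1.5Q)q_B - (88q_B). Setting ∂π_B/∂q_B = 0: 374 - 3q_B - (3/2)(q_Z) = 0.
So q_Z = (357 - (3/2)q_B)/3 and q_B = (374 - (3/2)q_Z)/3.
Solving the pair: q_Z = 680/9, q_B = 782/9.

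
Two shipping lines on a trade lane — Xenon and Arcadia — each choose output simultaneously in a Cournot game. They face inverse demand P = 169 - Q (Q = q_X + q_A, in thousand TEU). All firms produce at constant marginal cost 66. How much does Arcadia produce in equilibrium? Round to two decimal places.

34.33

Each firm earns π_i = (169 - Q)q_i - 66q_i.
Setting ∂π_i/∂q_i = 0 with rivals' quantities fixed: 103 - 2q_i - q_j = 0.
By symmetry each firm produces the same amount; substituting q_j = q_i yields q_i = 103/3.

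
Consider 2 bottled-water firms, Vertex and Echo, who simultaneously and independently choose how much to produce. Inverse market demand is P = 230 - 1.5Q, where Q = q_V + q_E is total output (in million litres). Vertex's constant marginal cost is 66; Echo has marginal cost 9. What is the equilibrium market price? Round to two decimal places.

Vertex's profit: π_V = (230 - 1.5Q)q_V - (66q_V). Setting ∂π_V/∂q_V = 0: 164 - 3q_V - (3/2)(q_E) = 0.
Echo's profit: π_E = (230 - 1.5Q)q_E - (9q_E). Setting ∂π_E/∂q_E = 0: 221 - 3q_E - (3/2)(q_V) = 0.
So q_V = (164 - (3/2)q_E)/3 and q_E = (221 - (3/2)q_V)/3.
Solving the pair: q_V = 214/9, q_E = 556/9.
Total output Q = 770/9, so price P = 230 - (3/2)·(770/9) = 305/3.

101.67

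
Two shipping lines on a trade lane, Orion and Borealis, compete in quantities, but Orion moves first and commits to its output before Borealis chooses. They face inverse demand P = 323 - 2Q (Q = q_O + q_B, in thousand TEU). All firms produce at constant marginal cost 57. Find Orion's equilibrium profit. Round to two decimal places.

4422.25

Solve by backward induction. Given q_O, the follower Borealis maximises π_B = (323 - 2q_O - 2q_B)q_B - 57q_B.
Follower FOC: 266 - 2q_O - 4q_B = 0, so q_B(q_O) = (266 - 2q_O)/4.
Orion substitutes q_B(q_O) into its own profit: π_O = q_O(323 - 2q_O - (266 - 2q_O)/2) - 57q_O = (190 - q_O)q_O - 57q_O.
The leader's first-order condition 133 - 2q_O = 0 yields q_O = 133/2.
Then q_B = (266 - 2·(133/2))/4 = 133/4.
Price P = 323 - 2·(399/4) = 247/2.
Orion's profit: (247/2 - 57)·(133/2) = 4422.2500.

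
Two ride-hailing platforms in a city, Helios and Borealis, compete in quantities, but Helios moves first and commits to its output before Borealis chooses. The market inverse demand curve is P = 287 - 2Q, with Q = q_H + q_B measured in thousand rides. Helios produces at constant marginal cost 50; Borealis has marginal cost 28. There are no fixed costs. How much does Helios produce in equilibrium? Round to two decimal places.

The follower Borealis best-responds to any q_H: π_B = (287 - 2Q)q_B - 28q_B.
∂π_B/∂q_B = 259 - 2q_H - 4q_B = 0 gives the reaction function q_B = (259 - 2q_H)/4.
Helios substitutes q_B(q_H) into its own profit: π_H = q_H(287 - 2q_H - (259 - 2q_H)/2) - 50q_H = (315/2 - q_H)q_H - 50q_H.
Maximising: ∂π_H/∂q_H = 215/2 - 2q_H = 0, giving q_H = 215/4.
Then q_B = (259 - 2·(215/4))/4 = 303/8.

53.75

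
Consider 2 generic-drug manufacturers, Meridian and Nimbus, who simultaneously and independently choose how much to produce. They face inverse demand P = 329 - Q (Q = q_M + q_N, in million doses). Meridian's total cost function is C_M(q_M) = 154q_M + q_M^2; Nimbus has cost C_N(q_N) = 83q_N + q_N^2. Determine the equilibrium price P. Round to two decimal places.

Meridian's profit: π_M = (329 - Q)q_M - (154q_M + q_M²). Setting ∂π_M/∂q_M = 0: 175 - 4q_M - (q_N) = 0.
Nimbus's profit: π_N = (329 - Q)q_N - (83q_N + q_N²). Setting ∂π_N/∂q_N = 0: 246 - 4q_N - (q_M) = 0.
Best responses: q_M = (175 - q_N)/4, q_N = (246 - q_M)/4.
Solving the pair: q_M = 454/15, q_N = 809/15.
Total output Q = 421/5, so price P = 329 - 421/5 = 1224/5.

244.80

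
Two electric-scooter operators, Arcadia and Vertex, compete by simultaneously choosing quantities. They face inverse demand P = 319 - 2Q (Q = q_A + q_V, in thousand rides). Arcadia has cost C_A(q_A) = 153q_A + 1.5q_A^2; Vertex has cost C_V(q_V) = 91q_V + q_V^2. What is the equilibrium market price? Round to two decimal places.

224.05

Arcadia's profit: π_A = (319 - 2Q)q_A - (153q_A + (3/2)q_A²). Setting ∂π_A/∂q_A = 0: 166 - 7q_A - 2(q_V) = 0.
Vertex's first-order condition: 228 - 6q_V - 2(q_A) = 0.
Rearranging gives the reaction functions q_A = (166 - 2q_V)/7 and q_V = (228 - 2q_A)/6.
Solving the pair: q_A = 270/19, q_V = 632/19.
Total output Q = 902/19, so price P = 319 - 2·(902/19) = 224.0526.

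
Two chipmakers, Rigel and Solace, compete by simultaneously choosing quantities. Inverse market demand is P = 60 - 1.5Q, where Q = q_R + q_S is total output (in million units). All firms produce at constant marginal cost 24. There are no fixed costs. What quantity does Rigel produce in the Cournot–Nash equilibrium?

8

Each firm earns π_i = (60 - 1.5Q)q_i - 24q_i.
Setting ∂π_i/∂q_i = 0 with rivals' quantities fixed: 36 - 3q_i - (3/2)q_j = 0.
With identical firms every q_j equals q_i, so q_j = q_i and 36 = (9/2)q_i, giving q_i = 8.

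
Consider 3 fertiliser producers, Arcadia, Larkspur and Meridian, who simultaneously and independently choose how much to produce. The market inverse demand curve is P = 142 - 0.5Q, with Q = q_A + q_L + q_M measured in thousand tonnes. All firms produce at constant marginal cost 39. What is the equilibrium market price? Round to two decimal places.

Each firm earns π_i = (142 - 0.5Q)q_i - 39q_i.
First-order condition (treating rivals' output as given): 103 - q_i - (1/2)·Σ_{j≠i} q_j = 0.
With identical firms every q_j equals q_i, so Σ_{j≠i} q_j = 2q_i and 103 = 2q_i, giving q_i = 103/2.
Total output Q = 309/2, so price P = 142 - (1/2)·(309/2) = 259/4.

64.75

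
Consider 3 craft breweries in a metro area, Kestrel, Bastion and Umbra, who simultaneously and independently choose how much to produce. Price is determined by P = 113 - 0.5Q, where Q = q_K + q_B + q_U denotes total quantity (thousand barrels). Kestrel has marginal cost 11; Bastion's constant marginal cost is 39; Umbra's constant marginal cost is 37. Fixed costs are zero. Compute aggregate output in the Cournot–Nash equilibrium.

Kestrel's profit: π_K = (113 - 0.5Q)q_K - (11q_K). Setting ∂π_K/∂q_K = 0: 102 - q_K - (1/2)(q_B + q_U) = 0.
Bastion's first-order condition: 74 - q_B - (1/2)(q_K + q_U) = 0.
Umbra's first-order condition: 76 - q_U - (1/2)(q_K + q_B) = 0.
Adding the 3 conditions: 252 − Q − Q = 0, i.e. Q = 126.
Back-substituting: q_K = (102 − 63)/(1/2) = 78, q_B = (74 − 63)/(1/2) = 22, q_U = (76 − 63)/(1/2) = 26.
Total output Q = 78 + 22 + 26 = 126.

126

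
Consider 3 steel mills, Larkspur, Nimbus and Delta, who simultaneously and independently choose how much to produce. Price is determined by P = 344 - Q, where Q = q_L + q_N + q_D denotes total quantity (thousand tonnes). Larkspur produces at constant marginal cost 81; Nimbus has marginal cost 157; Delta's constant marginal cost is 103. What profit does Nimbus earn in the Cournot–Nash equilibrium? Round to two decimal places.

Larkspur's profit: π_L = (344 - Q)q_L - (81q_L). Setting ∂π_L/∂q_L = 0: 263 - 2q_L - (q_N + q_D) = 0.
Nimbus's first-order condition: 187 - 2q_N - (q_L + q_D) = 0.
Delta's profit: π_D = (344 - Q)q_D - (103q_D). Setting ∂π_D/∂q_D = 0: 241 - 2q_D - (q_L + q_N) = 0.
Summing all 3 equations gives 691 − 4Q = 0, hence Q = 691/4.
Back-substituting: q_L = (263 − 691/4) = 361/4, q_N = (187 − 691/4) = 57/4, q_D = (241 − 691/4) = 273/4.
Price P = 344 - 691/4 = 685/4.
Nimbus's profit: (685/4 - 157)·(57/4) = 203.0625.

203.06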